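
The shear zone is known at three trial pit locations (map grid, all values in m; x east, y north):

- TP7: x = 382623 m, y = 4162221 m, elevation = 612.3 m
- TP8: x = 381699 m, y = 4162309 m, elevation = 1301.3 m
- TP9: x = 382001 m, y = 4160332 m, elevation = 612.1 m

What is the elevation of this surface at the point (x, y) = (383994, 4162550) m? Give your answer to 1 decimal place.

Let the plane be z = a·x + b·y + c.
TP8−TP7: −924a + 88b = 689;  TP9−TP7: −622a − 1889b = −0.2.
Solving gives a = −0.722988359, b = 0.238167686.
Then c = 612.3 − a·382623 − b·4162221 = −714062.27.
At (383994, 4162550): z = −277623.2 + 991384.9 − 714062.27 = -300.6 m.

-300.6 m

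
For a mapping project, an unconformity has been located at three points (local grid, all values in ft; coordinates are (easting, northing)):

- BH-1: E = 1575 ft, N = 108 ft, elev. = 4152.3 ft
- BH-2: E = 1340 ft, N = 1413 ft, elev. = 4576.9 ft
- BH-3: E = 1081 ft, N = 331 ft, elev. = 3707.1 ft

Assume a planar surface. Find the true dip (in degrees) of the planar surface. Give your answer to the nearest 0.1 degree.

51.5°

Two edge vectors: BH-1→BH-2 = (-235, 1305, 424.6), BH-1→BH-3 = (-494, 223, -445.2).
Normal n = (BH-1→BH-2) × (BH-1→BH-3) = (-675671.8, -314374.4, 592265).
So ∂z/∂E = −n_x/n_z = 1.14083 and ∂z/∂N = −n_y/n_z = 0.53080.
Gradient magnitude |∇z| = √(a² + b²) = √(1.30149 + 0.28175) = 1.25827.
True dip = arctan(1.25827) = 51.5°, dipping toward WSW (azimuth ≈ 245°).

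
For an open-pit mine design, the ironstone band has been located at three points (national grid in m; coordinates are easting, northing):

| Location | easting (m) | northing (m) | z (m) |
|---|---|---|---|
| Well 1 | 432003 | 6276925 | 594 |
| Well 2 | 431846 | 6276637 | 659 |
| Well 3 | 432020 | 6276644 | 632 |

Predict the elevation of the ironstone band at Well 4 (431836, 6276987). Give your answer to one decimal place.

610.0 m

Two edge vectors: Well 1→Well 2 = (-157, -288, 65), Well 1→Well 3 = (17, -281, 38).
Normal n = (Well 1→Well 2) × (Well 1→Well 3) = (7321, 7071, 49013).
So ∂z/∂easting = −n_x/n_z = −0.149368535 and ∂z/∂northing = −n_y/n_z = −0.144267847.
Intercept c from Well 1: 594 + 64527.66 + 905558.46 = 970680.11.
At (431836, 6276987): z = −64502.7 − 905567.4 + 970680.11 = 610.0 m.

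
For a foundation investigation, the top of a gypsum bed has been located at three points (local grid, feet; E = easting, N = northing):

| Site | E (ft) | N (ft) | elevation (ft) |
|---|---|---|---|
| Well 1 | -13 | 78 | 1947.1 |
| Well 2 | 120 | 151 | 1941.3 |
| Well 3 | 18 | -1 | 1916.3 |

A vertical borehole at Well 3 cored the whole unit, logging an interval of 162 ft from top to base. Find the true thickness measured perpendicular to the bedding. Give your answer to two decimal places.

151.79 ft

Two edge vectors: Well 1→Well 2 = (133, 73, -5.8), Well 1→Well 3 = (31, -79, -30.8).
Normal n = (Well 1→Well 2) × (Well 1→Well 3) = (-2706.6, 3916.6, -12770).
So ∂z/∂E = −n_x/n_z = −0.21195 and ∂z/∂N = −n_y/n_z = 0.30670.
|∇z| = √(a²+b²) = 0.37281, so dip δ = arctan(0.37281) = 20.45°.
True thickness = vertical thickness × cos δ = 162 × cos 20.45° = 151.79 ft.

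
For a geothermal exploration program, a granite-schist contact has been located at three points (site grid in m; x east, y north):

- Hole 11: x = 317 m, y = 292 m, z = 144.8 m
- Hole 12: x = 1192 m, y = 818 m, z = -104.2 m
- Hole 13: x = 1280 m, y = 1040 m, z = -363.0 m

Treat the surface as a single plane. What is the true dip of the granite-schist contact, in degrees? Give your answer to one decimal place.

Let the plane be z = a·x + b·y + c.
Hole 12−Hole 11: 875a + 526b = −249;  Hole 13−Hole 11: 963a + 748b = −507.8.
Solving gives a = 0.54643, b = −1.38237.
Gradient magnitude |∇z| = √(a² + b²) = √(0.29859 + 1.91094) = 1.48645.
True dip = arctan(1.48645) = 56.1°, dipping toward NNW (azimuth ≈ 338°).

56.1°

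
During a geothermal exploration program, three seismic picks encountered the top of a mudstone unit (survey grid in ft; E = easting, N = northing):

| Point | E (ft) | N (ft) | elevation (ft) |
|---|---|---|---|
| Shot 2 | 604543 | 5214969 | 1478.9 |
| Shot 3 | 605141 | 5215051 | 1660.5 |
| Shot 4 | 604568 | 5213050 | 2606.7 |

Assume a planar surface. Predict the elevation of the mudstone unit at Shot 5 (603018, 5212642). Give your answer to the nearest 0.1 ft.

Let the plane be z = a·E + b·N + c.
Shot 3−Shot 2: 598a + 82b = 181.6;  Shot 4−Shot 2: 25a − 1919b = 1127.8.
Solving gives a = 0.383581591, b = −0.582704773.
Then c = 1478.9 − a·604543 − b·5214969 = 2808374.66.
At (603018, 5212642): z = 231306.6 − 3037431.4 + 2808374.66 = 2249.9 ft.

2249.9 ft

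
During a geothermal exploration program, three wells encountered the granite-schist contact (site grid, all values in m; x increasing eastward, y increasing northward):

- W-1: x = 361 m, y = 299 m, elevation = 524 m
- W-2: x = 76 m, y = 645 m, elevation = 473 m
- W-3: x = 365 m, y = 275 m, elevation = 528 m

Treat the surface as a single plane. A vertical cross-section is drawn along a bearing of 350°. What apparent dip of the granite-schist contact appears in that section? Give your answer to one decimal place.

9.3°

Two edge vectors: W-1→W-2 = (-285, 346, -51), W-1→W-3 = (4, -24, 4).
Normal n = (W-1→W-2) × (W-1→W-3) = (160, 936, 5456).
So ∂z/∂x = −n_x/n_z = −0.02933 and ∂z/∂y = −n_y/n_z = −0.17155.
Unit vector along 350° is (sin 350°, cos 350°) = (-0.1736, 0.9848).
Slope in that direction = a·(-0.1736) + b·(0.9848) = −0.16386.
Apparent dip = arctan|0.16386| = 9.3° (true dip is 9.9°, so apparent ≤ true as expected).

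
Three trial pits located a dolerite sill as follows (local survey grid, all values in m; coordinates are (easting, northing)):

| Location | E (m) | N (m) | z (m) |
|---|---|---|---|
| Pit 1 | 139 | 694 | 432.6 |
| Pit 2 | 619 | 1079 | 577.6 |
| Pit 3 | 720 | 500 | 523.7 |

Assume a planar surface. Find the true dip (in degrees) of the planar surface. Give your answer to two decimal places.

Let the plane be z = a·E + b·N + c.
Pit 2−Pit 1: 480a + 385b = 145;  Pit 3−Pit 1: 581a − 194b = 91.1.
Solving gives a = 0.19950, b = 0.12789.
Gradient magnitude |∇z| = √(a² + b²) = √(0.03980 + 0.01636) = 0.23698.
True dip = arctan(0.23698) = 13.33°, dipping toward WSW (azimuth ≈ 237°).

13.33°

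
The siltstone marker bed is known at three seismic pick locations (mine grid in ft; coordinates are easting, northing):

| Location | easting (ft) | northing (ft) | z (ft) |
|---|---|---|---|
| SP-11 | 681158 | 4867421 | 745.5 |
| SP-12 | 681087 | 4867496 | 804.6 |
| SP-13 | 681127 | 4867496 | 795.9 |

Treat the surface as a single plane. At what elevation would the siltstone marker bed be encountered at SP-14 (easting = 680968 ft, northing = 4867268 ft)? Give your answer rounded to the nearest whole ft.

698 ft

Let the plane be z = a·easting + b·northing + c.
SP-12−SP-11: −71a + 75b = 59.1;  SP-13−SP-11: −31a + 75b = 50.4.
Solving gives a = −0.21750000, b = 0.58210000.
Then c = 745.5 − a·681158 − b·4867421 = −2684428.40.
At (680968, 4867268): z = −148110.5 + 2833236.7 − 2684428.40 = 697.8 ft.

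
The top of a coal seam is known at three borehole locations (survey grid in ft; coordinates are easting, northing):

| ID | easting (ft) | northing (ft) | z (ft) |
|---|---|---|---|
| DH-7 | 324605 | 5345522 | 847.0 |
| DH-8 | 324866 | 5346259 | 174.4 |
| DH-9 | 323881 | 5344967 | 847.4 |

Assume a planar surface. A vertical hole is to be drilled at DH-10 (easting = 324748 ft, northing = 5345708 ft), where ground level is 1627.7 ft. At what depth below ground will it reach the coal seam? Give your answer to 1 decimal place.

Two edge vectors: DH-7→DH-8 = (261, 737, -672.6), DH-7→DH-9 = (-724, -555, 0.4).
Normal n = (DH-7→DH-8) × (DH-7→DH-9) = (-372998.2, 486858, 388733).
So ∂z/∂easting = −n_x/n_z = 0.959522860 and ∂z/∂northing = −n_y/n_z = −1.252422614.
Intercept c from DH-7: 847 − 311465.92 + 6694852.64 = 6384233.72.
At (324748, 5345708): z_contact = 311603.13 − 6695085.59 + 6384233.72 = 751.26 ft.
Depth below ground = 1627.7 − 751.26 = 876.4 ft.

876.4 ft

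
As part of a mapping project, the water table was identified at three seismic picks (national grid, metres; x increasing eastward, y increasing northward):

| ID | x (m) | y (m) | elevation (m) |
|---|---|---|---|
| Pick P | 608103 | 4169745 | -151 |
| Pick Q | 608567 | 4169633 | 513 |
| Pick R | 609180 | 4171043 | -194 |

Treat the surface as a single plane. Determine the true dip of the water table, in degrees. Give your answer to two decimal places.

57.37°

Let the plane be z = a·x + b·y + c.
Pick Q−Pick P: 464a − 112b = 664;  Pick R−Pick P: 1077a + 1298b = −43.
Solving gives a = 1.18559, b = −1.01685.
Gradient magnitude |∇z| = √(a² + b²) = √(1.40562 + 1.03399) = 1.56192.
True dip = arctan(1.56192) = 57.37°, dipping toward NW (azimuth ≈ 311°).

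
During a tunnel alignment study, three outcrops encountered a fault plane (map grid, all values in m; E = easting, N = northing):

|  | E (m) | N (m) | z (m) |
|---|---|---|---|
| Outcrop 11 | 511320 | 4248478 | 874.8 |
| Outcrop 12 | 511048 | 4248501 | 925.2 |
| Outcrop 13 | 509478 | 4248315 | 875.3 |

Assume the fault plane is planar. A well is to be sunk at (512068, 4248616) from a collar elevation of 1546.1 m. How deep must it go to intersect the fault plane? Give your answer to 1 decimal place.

Let the plane be z = a·E + b·N + c.
Outcrop 12−Outcrop 11: −272a + 23b = 50.4;  Outcrop 13−Outcrop 11: −1842a − 163b = 0.5.
Solving gives a = −0.094884778, b = 1.069188715.
Then c = 874.8 − a·511320 − b·4248478 = −4493033.45.
At (512068, 4248616): z_contact = −48587.46 + 4542572.28 − 4493033.45 = 951.37 m.
Depth below ground = 1546.1 − 951.37 = 594.7 m.

594.7 m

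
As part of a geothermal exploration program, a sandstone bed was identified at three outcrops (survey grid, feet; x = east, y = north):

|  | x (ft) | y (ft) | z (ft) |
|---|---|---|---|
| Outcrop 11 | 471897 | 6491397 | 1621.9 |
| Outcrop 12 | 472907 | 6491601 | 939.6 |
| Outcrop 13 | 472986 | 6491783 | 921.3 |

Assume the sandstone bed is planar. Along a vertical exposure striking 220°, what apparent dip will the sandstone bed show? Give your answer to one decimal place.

Two edge vectors: Outcrop 11→Outcrop 12 = (1010, 204, -682.3), Outcrop 11→Outcrop 13 = (1089, 386, -700.6).
Normal n = (Outcrop 11→Outcrop 12) × (Outcrop 11→Outcrop 13) = (120445.4, -35418.7, 167704).
So ∂z/∂x = −n_x/n_z = −0.71820 and ∂z/∂y = −n_y/n_z = 0.21120.
Unit vector along 220° is (sin 220°, cos 220°) = (-0.6428, -0.7660).
Slope in that direction = a·(-0.6428) + b·(-0.7660) = 0.29986.
Apparent dip = arctan|0.29986| = 16.7° (true dip is 36.8°, so apparent ≤ true as expected).

16.7°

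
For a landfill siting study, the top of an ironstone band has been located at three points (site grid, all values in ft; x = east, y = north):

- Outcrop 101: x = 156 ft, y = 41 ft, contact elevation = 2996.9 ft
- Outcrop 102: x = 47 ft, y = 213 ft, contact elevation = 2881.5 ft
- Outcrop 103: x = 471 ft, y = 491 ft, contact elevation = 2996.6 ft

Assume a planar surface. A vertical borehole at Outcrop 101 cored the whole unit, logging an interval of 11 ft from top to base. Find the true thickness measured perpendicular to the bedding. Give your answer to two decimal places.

Two edge vectors: Outcrop 101→Outcrop 102 = (-109, 172, -115.4), Outcrop 101→Outcrop 103 = (315, 450, -0.3).
Normal n = (Outcrop 101→Outcrop 102) × (Outcrop 101→Outcrop 103) = (51878.4, -36383.7, -103230).
So ∂z/∂x = −n_x/n_z = 0.50255 and ∂z/∂y = −n_y/n_z = −0.35245.
|∇z| = √(a²+b²) = 0.61382, so dip δ = arctan(0.61382) = 31.54°.
True thickness = vertical thickness × cos δ = 11 × cos 31.54° = 9.37 ft.

9.37 ft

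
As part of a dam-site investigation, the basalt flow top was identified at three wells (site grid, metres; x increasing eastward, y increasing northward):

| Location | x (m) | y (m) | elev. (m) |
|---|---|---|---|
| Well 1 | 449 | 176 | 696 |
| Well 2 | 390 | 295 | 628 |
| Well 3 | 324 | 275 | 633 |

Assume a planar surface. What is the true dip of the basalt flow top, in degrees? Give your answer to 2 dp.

Let the plane be z = a·x + b·y + c.
Well 2−Well 1: −59a + 119b = −68;  Well 3−Well 1: −125a + 99b = −63.
Solving gives a = 0.08468, b = −0.52944.
Gradient magnitude |∇z| = √(a² + b²) = √(0.00717 + 0.28031) = 0.53617.
True dip = arctan(0.53617) = 28.20°, dipping toward N (azimuth ≈ 351°).

28.20°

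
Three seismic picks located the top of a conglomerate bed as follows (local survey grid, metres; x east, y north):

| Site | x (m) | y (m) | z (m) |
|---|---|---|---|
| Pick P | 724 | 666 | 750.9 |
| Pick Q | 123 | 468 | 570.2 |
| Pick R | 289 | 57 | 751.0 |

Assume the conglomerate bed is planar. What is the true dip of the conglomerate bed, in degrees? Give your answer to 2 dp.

Let the plane be z = a·x + b·y + c.
Pick Q−Pick P: −601a − 198b = −180.7;  Pick R−Pick P: −435a − 609b = 0.1.
Solving gives a = 0.39326, b = −0.28107.
Gradient magnitude |∇z| = √(a² + b²) = √(0.15466 + 0.07900) = 0.48338.
True dip = arctan(0.48338) = 25.80°, dipping toward NW (azimuth ≈ 306°).

25.80°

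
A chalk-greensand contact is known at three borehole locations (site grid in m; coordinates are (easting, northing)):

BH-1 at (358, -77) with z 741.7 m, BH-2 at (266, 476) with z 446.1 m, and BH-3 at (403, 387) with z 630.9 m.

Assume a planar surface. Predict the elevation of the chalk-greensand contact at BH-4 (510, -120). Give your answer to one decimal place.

927.4 m

Two edge vectors: BH-1→BH-2 = (-92, 553, -295.6), BH-1→BH-3 = (45, 464, -110.8).
Normal n = (BH-1→BH-2) × (BH-1→BH-3) = (75886, -23495.6, -67573).
So ∂z/∂E = −n_x/n_z = 1.12302 and ∂z/∂N = −n_y/n_z = −0.34771.
Intercept c from BH-1: 741.7 − 402.04 − 26.77 = 312.88.
At (510, -120): z = 572.7 + 41.7 + 312.88 = 927.4 m.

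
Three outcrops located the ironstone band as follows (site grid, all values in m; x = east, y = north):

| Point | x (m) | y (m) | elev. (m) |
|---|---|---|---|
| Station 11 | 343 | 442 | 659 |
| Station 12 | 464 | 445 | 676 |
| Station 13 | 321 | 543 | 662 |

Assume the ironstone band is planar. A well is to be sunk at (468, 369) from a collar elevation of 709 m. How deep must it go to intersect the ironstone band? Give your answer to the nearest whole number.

Two edge vectors: Station 11→Station 12 = (121, 3, 17), Station 11→Station 13 = (-22, 101, 3).
Normal n = (Station 11→Station 12) × (Station 11→Station 13) = (-1708, -737, 12287).
So ∂z/∂x = −n_x/n_z = 0.13901 and ∂z/∂y = −n_y/n_z = 0.05998.
Intercept c from Station 11: 659 − 47.68 − 26.51 = 584.81.
At (468, 369): z_contact = 65.1 + 22.1 + 584.81 = 672.0 m.
Depth below ground = 709 − 672.0 = 37 m.

37 m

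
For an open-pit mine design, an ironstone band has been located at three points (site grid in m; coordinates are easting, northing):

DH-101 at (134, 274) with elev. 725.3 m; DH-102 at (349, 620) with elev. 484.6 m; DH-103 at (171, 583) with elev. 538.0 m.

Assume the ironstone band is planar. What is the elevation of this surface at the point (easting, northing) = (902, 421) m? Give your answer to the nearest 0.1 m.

Let the plane be z = a·easting + b·northing + c.
DH-102−DH-101: 215a + 346b = −240.7;  DH-103−DH-101: 37a + 309b = −187.3.
Solving gives a = −0.17844, b = −0.58478.
Then c = 725.3 − a·134 − b·274 = 909.44.
At (902, 421): z = −161.0 − 246.2 + 909.44 = 502.3 m.

502.3 m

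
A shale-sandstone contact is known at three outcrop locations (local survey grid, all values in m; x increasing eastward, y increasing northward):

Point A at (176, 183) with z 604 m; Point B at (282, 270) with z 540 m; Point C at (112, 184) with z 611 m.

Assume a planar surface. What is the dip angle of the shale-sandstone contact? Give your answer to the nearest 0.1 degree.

31.1°

Two edge vectors: Point A→Point B = (106, 87, -64), Point A→Point C = (-64, 1, 7).
Normal n = (Point A→Point B) × (Point A→Point C) = (673, 3354, 5674).
So ∂z/∂x = −n_x/n_z = −0.11861 and ∂z/∂y = −n_y/n_z = −0.59112.
Gradient magnitude |∇z| = √(a² + b²) = √(0.01407 + 0.34942) = 0.60290.
True dip = arctan(0.60290) = 31.1°, dipping toward NNE (azimuth ≈ 011°).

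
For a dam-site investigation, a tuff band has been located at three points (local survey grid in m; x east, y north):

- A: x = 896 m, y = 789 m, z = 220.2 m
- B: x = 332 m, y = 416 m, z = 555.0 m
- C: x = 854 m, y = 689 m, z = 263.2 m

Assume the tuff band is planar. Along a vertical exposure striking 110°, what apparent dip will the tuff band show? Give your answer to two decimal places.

17.58°

Let the plane be z = a·x + b·y + c.
B−A: −564a − 373b = 334.8;  C−A: −42a − 100b = 43.
Solving gives a = −0.42817, b = −0.25017.
Unit vector along 110° is (sin 110°, cos 110°) = (0.9397, -0.3420).
Slope in that direction = a·(0.9397) + b·(-0.3420) = −0.31678.
Apparent dip = arctan|0.31678| = 17.58° (true dip is 26.4°, so apparent ≤ true as expected).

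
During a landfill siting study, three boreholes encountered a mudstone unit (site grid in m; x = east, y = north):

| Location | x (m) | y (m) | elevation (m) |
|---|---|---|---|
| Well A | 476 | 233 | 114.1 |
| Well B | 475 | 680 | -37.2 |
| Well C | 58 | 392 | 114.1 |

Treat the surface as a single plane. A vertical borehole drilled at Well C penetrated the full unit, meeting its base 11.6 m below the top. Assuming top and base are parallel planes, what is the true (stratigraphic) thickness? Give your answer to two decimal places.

Two edge vectors: Well A→Well B = (-1, 447, -151.3), Well A→Well C = (-418, 159, 0).
Normal n = (Well A→Well B) × (Well A→Well C) = (24056.7, 63243.4, 186687).
So ∂z/∂x = −n_x/n_z = −0.12886 and ∂z/∂y = −n_y/n_z = −0.33877.
|∇z| = √(a²+b²) = 0.36245, so dip δ = arctan(0.36245) = 19.92°.
True thickness = vertical thickness × cos δ = 11.6 × cos 19.92° = 10.91 m.

10.91 m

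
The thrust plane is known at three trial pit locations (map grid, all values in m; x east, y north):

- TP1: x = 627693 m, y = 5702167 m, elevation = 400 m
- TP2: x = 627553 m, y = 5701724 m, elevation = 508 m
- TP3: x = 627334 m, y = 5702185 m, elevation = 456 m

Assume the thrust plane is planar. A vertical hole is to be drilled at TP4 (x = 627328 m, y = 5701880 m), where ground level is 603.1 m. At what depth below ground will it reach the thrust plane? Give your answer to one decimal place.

87.7 m

Two edge vectors: TP1→TP2 = (-140, -443, 108), TP1→TP3 = (-359, 18, 56).
Normal n = (TP1→TP2) × (TP1→TP3) = (-26752, -30932, -161557).
So ∂z/∂x = −n_x/n_z = −0.165588616 and ∂z/∂y = −n_y/n_z = −0.191461837.
Intercept c from TP1: 400 + 103938.82 + 1091747.37 = 1196086.18.
At (627328, 5701880): z_contact = −103878.38 − 1091692.42 + 1196086.18 = 515.39 m.
Depth below ground = 603.1 − 515.39 = 87.7 m.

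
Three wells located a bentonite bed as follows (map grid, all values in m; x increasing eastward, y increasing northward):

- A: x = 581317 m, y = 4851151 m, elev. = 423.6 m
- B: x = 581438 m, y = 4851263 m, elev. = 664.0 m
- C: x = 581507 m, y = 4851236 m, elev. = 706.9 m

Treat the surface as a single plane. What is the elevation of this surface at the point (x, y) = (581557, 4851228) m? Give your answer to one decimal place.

Let the plane be z = a·x + b·y + c.
B−A: 121a + 112b = 240.4;  C−A: 190a + 85b = 283.3.
Solving gives a = 1.027339700, b = 1.036534789.
Then c = 423.6 − a·581317 − b·4851151 = −5625173.21.
At (581557, 4851228): z = 597456.6 + 5028466.6 − 5625173.21 = 750.0 m.

750.0 m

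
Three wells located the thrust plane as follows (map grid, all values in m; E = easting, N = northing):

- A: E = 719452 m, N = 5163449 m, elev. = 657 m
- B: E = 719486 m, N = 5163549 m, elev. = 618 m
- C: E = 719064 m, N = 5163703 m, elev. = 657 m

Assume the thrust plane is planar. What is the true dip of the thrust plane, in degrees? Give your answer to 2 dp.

20.87°

Let the plane be z = a·E + b·N + c.
B−A: 34a + 100b = −39;  C−A: −388a + 254b = 0.
Solving gives a = −0.20883, b = −0.31900.
Gradient magnitude |∇z| = √(a² + b²) = √(0.04361 + 0.10176) = 0.38127.
True dip = arctan(0.38127) = 20.87°, dipping toward NNE (azimuth ≈ 033°).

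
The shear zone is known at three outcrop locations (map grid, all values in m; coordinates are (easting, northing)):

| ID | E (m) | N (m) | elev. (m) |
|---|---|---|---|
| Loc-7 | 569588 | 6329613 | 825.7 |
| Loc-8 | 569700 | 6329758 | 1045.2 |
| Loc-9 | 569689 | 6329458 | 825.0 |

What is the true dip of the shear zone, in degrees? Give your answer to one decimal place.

51.7°

Let the plane be z = a·E + b·N + c.
Loc-8−Loc-7: 112a + 145b = 219.5;  Loc-9−Loc-7: 101a − 155b = −0.7.
Solving gives a = 1.05987, b = 0.69514.
Gradient magnitude |∇z| = √(a² + b²) = √(1.12332 + 0.48322) = 1.26749.
True dip = arctan(1.26749) = 51.7°, dipping toward WSW (azimuth ≈ 237°).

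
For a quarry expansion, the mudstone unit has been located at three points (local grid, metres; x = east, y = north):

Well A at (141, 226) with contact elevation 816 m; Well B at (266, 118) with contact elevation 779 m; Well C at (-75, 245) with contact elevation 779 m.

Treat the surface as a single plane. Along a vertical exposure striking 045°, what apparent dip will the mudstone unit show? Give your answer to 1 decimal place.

Two edge vectors: Well A→Well B = (125, -108, -37), Well A→Well C = (-216, 19, -37).
Normal n = (Well A→Well B) × (Well A→Well C) = (4699, 12617, -20953).
So ∂z/∂x = −n_x/n_z = 0.22426 and ∂z/∂y = −n_y/n_z = 0.60216.
Unit vector along 045° is (sin 45°, cos 45°) = (0.7071, 0.7071).
Slope in that direction = a·(0.7071) + b·(0.7071) = 0.58437.
Apparent dip = arctan|0.58437| = 30.3° (true dip is 32.7°, so apparent ≤ true as expected).

30.3°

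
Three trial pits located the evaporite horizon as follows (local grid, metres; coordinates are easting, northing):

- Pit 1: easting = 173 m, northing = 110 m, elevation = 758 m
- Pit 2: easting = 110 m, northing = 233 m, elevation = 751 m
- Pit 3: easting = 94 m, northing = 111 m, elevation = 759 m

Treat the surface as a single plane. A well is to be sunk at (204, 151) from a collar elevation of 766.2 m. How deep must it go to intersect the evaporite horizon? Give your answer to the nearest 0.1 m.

Let the plane be z = a·easting + b·northing + c.
Pit 2−Pit 1: −63a + 123b = −7;  Pit 3−Pit 1: −79a + 1b = 1.
Solving gives a = −0.01347, b = −0.06381.
Then c = 758 − a·173 − b·110 = 767.35.
At (204, 151): z_contact = −2.75 − 9.63 + 767.35 = 754.97 m.
Depth below ground = 766.2 − 754.97 = 11.2 m.

11.2 m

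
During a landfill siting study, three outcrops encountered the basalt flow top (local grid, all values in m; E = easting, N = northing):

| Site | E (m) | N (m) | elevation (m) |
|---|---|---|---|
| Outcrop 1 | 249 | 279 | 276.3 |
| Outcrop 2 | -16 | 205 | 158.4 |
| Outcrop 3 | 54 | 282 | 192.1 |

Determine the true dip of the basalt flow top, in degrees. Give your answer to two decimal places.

23.50°

Two edge vectors: Outcrop 1→Outcrop 2 = (-265, -74, -117.9), Outcrop 1→Outcrop 3 = (-195, 3, -84.2).
Normal n = (Outcrop 1→Outcrop 2) × (Outcrop 1→Outcrop 3) = (6584.5, 677.5, -15225).
So ∂z/∂E = −n_x/n_z = 0.43248 and ∂z/∂N = −n_y/n_z = 0.04450.
Gradient magnitude |∇z| = √(a² + b²) = √(0.18704 + 0.00198) = 0.43476.
True dip = arctan(0.43476) = 23.50°, dipping toward W (azimuth ≈ 264°).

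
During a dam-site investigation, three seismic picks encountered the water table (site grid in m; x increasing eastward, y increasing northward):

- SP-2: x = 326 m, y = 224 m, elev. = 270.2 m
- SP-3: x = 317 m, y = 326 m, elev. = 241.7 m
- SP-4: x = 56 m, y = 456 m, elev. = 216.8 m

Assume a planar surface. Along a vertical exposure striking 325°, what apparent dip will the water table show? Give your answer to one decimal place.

11.6°

Two edge vectors: SP-2→SP-3 = (-9, 102, -28.5), SP-2→SP-4 = (-270, 232, -53.4).
Normal n = (SP-2→SP-3) × (SP-2→SP-4) = (1165.2, 7214.4, 25452).
So ∂z/∂x = −n_x/n_z = −0.04578 and ∂z/∂y = −n_y/n_z = −0.28345.
Unit vector along 325° is (sin 325°, cos 325°) = (-0.5736, 0.8192).
Slope in that direction = a·(-0.5736) + b·(0.8192) = −0.20593.
Apparent dip = arctan|0.20593| = 11.6° (true dip is 16.0°, so apparent ≤ true as expected).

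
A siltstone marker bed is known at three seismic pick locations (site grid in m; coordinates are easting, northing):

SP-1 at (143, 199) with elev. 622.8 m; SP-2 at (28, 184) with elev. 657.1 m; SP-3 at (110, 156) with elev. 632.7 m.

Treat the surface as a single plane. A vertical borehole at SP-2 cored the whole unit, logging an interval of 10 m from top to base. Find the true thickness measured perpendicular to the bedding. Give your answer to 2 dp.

Two edge vectors: SP-1→SP-2 = (-115, -15, 34.3), SP-1→SP-3 = (-33, -43, 9.9).
Normal n = (SP-1→SP-2) × (SP-1→SP-3) = (1326.4, 6.6, 4450).
So ∂z/∂easting = −n_x/n_z = −0.29807 and ∂z/∂northing = −n_y/n_z = −0.00148.
|∇z| = √(a²+b²) = 0.29807, so dip δ = arctan(0.29807) = 16.60°.
True thickness = vertical thickness × cos δ = 10 × cos 16.60° = 9.58 m.

9.58 m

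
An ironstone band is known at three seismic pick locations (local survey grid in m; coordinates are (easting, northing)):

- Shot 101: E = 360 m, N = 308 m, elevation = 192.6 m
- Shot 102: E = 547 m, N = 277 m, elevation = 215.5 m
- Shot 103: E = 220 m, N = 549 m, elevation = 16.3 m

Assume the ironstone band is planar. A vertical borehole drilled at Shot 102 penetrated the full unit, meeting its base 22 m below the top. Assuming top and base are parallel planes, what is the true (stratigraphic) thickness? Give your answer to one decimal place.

Let the plane be z = a·E + b·N + c.
Shot 102−Shot 101: 187a − 31b = 22.9;  Shot 103−Shot 101: −140a + 241b = −176.3.
Solving gives a = 0.00132, b = −0.73077.
|∇z| = √(a²+b²) = 0.73077, so dip δ = arctan(0.73077) = 36.16°.
True thickness = vertical thickness × cos δ = 22 × cos 36.16° = 17.8 m.

17.8 m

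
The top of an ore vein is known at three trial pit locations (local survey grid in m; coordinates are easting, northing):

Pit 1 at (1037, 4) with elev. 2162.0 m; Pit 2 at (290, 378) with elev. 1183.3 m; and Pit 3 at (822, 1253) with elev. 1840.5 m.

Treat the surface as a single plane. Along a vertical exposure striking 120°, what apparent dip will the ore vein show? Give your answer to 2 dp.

Two edge vectors: Pit 1→Pit 2 = (-747, 374, -978.7), Pit 1→Pit 3 = (-215, 1249, -321.5).
Normal n = (Pit 1→Pit 2) × (Pit 1→Pit 3) = (1102155.3, -29740, -852593).
So ∂z/∂easting = −n_x/n_z = 1.29271 and ∂z/∂northing = −n_y/n_z = −0.03488.
Unit vector along 120° is (sin 120°, cos 120°) = (0.8660, -0.5000).
Slope in that direction = a·(0.8660) + b·(-0.5000) = 1.13696.
Apparent dip = arctan|1.13696| = 48.67° (true dip is 52.3°, so apparent ≤ true as expected).

48.67°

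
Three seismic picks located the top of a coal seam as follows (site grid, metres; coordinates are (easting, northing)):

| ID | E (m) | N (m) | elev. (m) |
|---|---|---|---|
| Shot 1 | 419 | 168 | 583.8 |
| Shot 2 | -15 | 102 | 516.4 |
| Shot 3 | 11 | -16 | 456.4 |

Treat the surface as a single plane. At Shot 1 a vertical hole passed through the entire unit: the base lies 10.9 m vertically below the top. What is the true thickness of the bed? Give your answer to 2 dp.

Let the plane be z = a·E + b·N + c.
Shot 2−Shot 1: −434a − 66b = −67.4;  Shot 3−Shot 1: −408a − 184b = −127.4.
Solving gives a = 0.07545, b = 0.52510.
|∇z| = √(a²+b²) = 0.53049, so dip δ = arctan(0.53049) = 27.95°.
True thickness = vertical thickness × cos δ = 10.9 × cos 27.95° = 9.63 m.

9.63 m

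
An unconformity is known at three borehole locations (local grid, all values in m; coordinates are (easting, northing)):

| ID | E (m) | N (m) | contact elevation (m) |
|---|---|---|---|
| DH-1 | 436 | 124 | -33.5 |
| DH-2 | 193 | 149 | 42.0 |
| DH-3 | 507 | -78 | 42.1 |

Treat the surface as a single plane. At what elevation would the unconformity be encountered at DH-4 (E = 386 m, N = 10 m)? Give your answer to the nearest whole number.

42 m

Let the plane be z = a·E + b·N + c.
DH-2−DH-1: −243a + 25b = 75.5;  DH-3−DH-1: 71a − 202b = 75.6.
Solving gives a = −0.36230, b = −0.50160.
Then c = -33.5 − a·436 − b·124 = 186.66.
At (386, 10): z = −139.8 − 5.0 + 186.66 = 41.8 m.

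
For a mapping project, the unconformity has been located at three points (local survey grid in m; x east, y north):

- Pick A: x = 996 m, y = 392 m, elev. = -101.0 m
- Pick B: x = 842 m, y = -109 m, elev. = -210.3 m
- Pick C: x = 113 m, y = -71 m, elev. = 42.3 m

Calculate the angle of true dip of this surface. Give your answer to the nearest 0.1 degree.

24.7°

Let the plane be z = a·x + b·y + c.
Pick B−Pick A: −154a − 501b = −109.3;  Pick C−Pick A: −883a − 463b = 143.3.
Solving gives a = −0.32984, b = 0.31955.
Gradient magnitude |∇z| = √(a² + b²) = √(0.10880 + 0.10211) = 0.45925.
True dip = arctan(0.45925) = 24.7°, dipping toward SE (azimuth ≈ 134°).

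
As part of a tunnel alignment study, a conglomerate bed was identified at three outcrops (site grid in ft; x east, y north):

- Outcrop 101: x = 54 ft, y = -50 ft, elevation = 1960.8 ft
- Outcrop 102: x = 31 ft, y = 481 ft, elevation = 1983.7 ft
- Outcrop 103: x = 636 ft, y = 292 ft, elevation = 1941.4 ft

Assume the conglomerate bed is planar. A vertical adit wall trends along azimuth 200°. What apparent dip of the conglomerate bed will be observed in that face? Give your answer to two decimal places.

Two edge vectors: Outcrop 101→Outcrop 102 = (-23, 531, 22.9), Outcrop 101→Outcrop 103 = (582, 342, -19.4).
Normal n = (Outcrop 101→Outcrop 102) × (Outcrop 101→Outcrop 103) = (-18133.2, 12881.6, -316908).
So ∂z/∂x = −n_x/n_z = −0.05722 and ∂z/∂y = −n_y/n_z = 0.04065.
Unit vector along 200° is (sin 200°, cos 200°) = (-0.3420, -0.9397).
Slope in that direction = a·(-0.3420) + b·(-0.9397) = −0.01863.
Apparent dip = arctan|0.01863| = 1.07° (true dip is 4.0°, so apparent ≤ true as expected).

1.07°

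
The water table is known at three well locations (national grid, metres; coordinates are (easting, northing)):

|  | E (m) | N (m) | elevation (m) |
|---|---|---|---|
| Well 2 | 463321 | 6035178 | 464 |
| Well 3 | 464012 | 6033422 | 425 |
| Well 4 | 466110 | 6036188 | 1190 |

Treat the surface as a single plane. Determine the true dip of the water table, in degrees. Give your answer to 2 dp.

13.84°

Let the plane be z = a·E + b·N + c.
Well 3−Well 2: 691a − 1756b = −39;  Well 4−Well 2: 2789a + 1010b = 726.
Solving gives a = 0.22080, b = 0.10910.
Gradient magnitude |∇z| = √(a² + b²) = √(0.04875 + 0.01190) = 0.24628.
True dip = arctan(0.24628) = 13.84°, dipping toward WSW (azimuth ≈ 244°).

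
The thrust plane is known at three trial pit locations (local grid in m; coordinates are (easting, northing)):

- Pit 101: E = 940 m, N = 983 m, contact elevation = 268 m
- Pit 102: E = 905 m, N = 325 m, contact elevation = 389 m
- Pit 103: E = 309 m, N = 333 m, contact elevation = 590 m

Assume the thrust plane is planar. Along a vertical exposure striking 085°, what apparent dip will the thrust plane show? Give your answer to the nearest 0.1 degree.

Let the plane be z = a·E + b·N + c.
Pit 102−Pit 101: −35a − 658b = 121;  Pit 103−Pit 101: −631a − 650b = 322.
Solving gives a = −0.33947, b = −0.16583.
Unit vector along 085° is (sin 85°, cos 85°) = (0.9962, 0.0872).
Slope in that direction = a·(0.9962) + b·(0.0872) = −0.35264.
Apparent dip = arctan|0.35264| = 19.4° (true dip is 20.7°, so apparent ≤ true as expected).

19.4°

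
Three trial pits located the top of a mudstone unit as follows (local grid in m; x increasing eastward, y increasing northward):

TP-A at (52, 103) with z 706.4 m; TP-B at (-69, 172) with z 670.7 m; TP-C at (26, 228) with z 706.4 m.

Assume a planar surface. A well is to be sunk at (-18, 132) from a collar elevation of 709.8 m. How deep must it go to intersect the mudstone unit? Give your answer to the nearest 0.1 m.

24.8 m

Two edge vectors: TP-A→TP-B = (-121, 69, -35.7), TP-A→TP-C = (-26, 125, 0).
Normal n = (TP-A→TP-B) × (TP-A→TP-C) = (4462.5, 928.2, -13331).
So ∂z/∂x = −n_x/n_z = 0.33475 and ∂z/∂y = −n_y/n_z = 0.06963.
Intercept c from TP-A: 706.4 − 17.41 − 7.17 = 681.82.
At (-18, 132): z_contact = −6.03 + 9.19 + 681.82 = 684.99 m.
Depth below ground = 709.8 − 684.99 = 24.8 m.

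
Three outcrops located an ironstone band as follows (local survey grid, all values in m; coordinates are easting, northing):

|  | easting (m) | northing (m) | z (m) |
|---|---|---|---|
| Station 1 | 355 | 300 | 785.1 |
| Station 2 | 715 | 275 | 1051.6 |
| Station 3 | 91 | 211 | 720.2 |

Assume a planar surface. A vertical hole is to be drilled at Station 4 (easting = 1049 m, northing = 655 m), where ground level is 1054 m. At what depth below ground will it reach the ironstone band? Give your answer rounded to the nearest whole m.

Two edge vectors: Station 1→Station 2 = (360, -25, 266.5), Station 1→Station 3 = (-264, -89, -64.9).
Normal n = (Station 1→Station 2) × (Station 1→Station 3) = (25341, -46992, -38640).
So ∂z/∂easting = −n_x/n_z = 0.65582 and ∂z/∂northing = −n_y/n_z = −1.21615.
Intercept c from Station 1: 785.1 − 232.82 + 364.84 = 917.13.
At (1049, 655): z_contact = 688.0 − 796.6 + 917.13 = 808.5 m.
Depth below ground = 1054 − 808.5 = 245 m.

245 m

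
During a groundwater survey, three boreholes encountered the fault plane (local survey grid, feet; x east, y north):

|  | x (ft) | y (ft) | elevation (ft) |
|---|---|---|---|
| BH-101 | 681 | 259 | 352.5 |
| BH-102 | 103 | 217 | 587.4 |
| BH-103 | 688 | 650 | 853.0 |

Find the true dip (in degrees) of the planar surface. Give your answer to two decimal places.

Let the plane be z = a·x + b·y + c.
BH-102−BH-101: −578a − 42b = 234.9;  BH-103−BH-101: 7a + 391b = 500.5.
Solving gives a = −0.50007, b = 1.28900.
Gradient magnitude |∇z| = √(a² + b²) = √(0.25007 + 1.66153) = 1.38261.
True dip = arctan(1.38261) = 54.12°, dipping toward SSE (azimuth ≈ 159°).

54.12°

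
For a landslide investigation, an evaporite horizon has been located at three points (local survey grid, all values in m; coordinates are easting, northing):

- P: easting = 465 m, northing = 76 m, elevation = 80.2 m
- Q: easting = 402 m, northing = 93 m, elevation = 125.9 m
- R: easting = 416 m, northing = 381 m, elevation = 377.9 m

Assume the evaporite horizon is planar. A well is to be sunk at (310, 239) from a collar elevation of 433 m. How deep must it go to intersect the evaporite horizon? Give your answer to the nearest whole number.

Let the plane be z = a·easting + b·northing + c.
Q−P: −63a + 17b = 45.7;  R−P: −49a + 305b = 297.7.
Solving gives a = −0.48295, b = 0.89848.
Then c = 80.2 − a·465 − b·76 = 236.49.
At (310, 239): z_contact = −149.7 + 214.7 + 236.49 = 301.5 m.
Depth below ground = 433 − 301.5 = 131 m.

131 m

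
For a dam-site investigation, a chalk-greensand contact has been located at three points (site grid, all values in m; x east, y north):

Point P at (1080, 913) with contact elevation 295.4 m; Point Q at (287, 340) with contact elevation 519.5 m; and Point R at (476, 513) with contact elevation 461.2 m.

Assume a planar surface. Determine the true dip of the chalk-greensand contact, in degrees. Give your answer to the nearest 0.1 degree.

12.9°

Let the plane be z = a·x + b·y + c.
Point Q−Point P: −793a − 573b = 224.1;  Point R−Point P: −604a − 400b = 165.8.
Solving gives a = −0.18564, b = −0.13419.
Gradient magnitude |∇z| = √(a² + b²) = √(0.03446 + 0.01801) = 0.22906.
True dip = arctan(0.22906) = 12.9°, dipping toward NE (azimuth ≈ 054°).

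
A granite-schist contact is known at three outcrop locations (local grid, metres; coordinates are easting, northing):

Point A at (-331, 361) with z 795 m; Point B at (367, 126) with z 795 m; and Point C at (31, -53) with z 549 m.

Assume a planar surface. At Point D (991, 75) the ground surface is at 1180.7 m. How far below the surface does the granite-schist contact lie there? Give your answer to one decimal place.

251.7 m

Two edge vectors: Point A→Point B = (698, -235, 0), Point A→Point C = (362, -414, -246).
Normal n = (Point A→Point B) × (Point A→Point C) = (57810, 171708, -203902).
So ∂z/∂easting = −n_x/n_z = 0.28352 and ∂z/∂northing = −n_y/n_z = 0.84211.
Intercept c from Point A: 795 + 93.84 − 304.00 = 584.84.
At (991, 75): z_contact = 280.97 + 63.16 + 584.84 = 928.97 m.
Depth below ground = 1180.7 − 928.97 = 251.7 m.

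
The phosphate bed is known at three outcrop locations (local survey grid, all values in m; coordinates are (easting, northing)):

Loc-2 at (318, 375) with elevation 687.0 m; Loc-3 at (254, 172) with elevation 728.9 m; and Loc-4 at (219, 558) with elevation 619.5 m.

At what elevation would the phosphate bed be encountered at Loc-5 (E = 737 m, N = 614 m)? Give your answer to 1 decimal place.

702.9 m

Let the plane be z = a·E + b·N + c.
Loc-3−Loc-2: −64a − 203b = 41.9;  Loc-4−Loc-2: −99a + 183b = −67.5.
Solving gives a = 0.18972, b = −0.26622.
Then c = 687 − a·318 − b·375 = 726.50.
At (737, 614): z = 139.8 − 163.5 + 726.50 = 702.9 m.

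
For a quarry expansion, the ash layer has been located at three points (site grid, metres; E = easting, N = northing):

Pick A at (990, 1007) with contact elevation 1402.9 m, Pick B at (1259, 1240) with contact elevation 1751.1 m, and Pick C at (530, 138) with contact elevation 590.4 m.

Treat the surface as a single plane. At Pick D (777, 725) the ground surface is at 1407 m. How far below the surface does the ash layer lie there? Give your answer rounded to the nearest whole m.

325 m

Let the plane be z = a·E + b·N + c.
Pick B−Pick A: 269a + 233b = 348.2;  Pick C−Pick A: −460a − 869b = −812.5.
Solving gives a = 0.89487, b = 0.46129.
Then c = 1402.9 − a·990 − b·1007 = 52.46.
At (777, 725): z_contact = 695.3 + 334.4 + 52.46 = 1082.2 m.
Depth below ground = 1407 − 1082.2 = 325 m.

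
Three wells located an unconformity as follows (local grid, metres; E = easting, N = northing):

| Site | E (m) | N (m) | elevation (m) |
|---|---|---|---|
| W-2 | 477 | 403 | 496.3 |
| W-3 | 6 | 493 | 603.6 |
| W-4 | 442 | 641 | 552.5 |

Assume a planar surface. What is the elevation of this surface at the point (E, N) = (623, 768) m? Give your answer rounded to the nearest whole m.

545 m

Two edge vectors: W-2→W-3 = (-471, 90, 107.3), W-2→W-4 = (-35, 238, 56.2).
Normal n = (W-2→W-3) × (W-2→W-4) = (-20479.4, 22714.7, -108948).
So ∂z/∂E = −n_x/n_z = −0.18797 and ∂z/∂N = −n_y/n_z = 0.20849.
Intercept c from W-2: 496.3 + 89.66 − 84.02 = 501.94.
At (623, 768): z = −117.1 + 160.1 + 501.94 = 545.0 m.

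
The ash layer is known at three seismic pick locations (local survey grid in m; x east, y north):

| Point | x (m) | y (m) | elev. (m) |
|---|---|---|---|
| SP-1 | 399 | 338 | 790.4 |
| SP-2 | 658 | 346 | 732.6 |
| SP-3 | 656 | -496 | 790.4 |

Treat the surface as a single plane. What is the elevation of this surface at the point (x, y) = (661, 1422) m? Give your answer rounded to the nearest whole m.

659 m

Let the plane be z = a·x + b·y + c.
SP-2−SP-1: 259a + 8b = −57.8;  SP-3−SP-1: 257a − 834b = 0.
Solving gives a = −0.22106, b = −0.06812.
Then c = 790.4 − a·399 − b·338 = 901.63.
At (661, 1422): z = −146.1 − 96.9 + 901.63 = 658.6 m.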